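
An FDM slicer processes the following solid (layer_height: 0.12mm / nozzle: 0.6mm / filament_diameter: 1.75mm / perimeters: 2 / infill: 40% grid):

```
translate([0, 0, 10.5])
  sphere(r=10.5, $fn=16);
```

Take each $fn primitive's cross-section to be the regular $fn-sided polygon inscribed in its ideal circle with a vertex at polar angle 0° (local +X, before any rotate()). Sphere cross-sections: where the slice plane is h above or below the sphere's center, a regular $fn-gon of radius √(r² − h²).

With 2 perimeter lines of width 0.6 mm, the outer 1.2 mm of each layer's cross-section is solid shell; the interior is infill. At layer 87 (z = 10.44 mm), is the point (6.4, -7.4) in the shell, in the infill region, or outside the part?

At z = 10.44 mm: the r=10.5 sphere slices to a regular 16-gon of circumradius 10.500 (√(r²−h²) with h=0.06 from center). Overall, the cross-section is a single solid region. The nearest boundary edge runs (4.02, -9.70)→(7.42, -7.42); distance from the point to it = 0.59 mm. The point is inside the cross-section, 0.59 mm from the nearest boundary — within the 1.2 mm shell band (2 × 0.6).

shell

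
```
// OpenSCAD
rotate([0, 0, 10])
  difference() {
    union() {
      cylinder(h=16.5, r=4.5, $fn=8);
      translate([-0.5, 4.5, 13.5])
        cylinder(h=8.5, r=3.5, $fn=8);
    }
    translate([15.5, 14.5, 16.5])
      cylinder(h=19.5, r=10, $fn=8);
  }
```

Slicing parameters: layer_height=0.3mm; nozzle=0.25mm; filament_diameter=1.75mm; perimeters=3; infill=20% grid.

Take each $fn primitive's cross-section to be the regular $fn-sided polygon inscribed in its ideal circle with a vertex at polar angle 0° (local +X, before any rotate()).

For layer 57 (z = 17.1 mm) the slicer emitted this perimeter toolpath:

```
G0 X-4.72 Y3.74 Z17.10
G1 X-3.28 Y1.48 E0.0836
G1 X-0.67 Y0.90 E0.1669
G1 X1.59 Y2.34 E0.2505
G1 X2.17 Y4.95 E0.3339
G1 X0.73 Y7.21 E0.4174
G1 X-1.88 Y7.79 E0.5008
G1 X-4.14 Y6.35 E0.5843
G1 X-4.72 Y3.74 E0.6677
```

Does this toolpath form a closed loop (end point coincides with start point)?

yes

Start point (G0): (-4.72, 3.74). End point (last G1): the path returns to the start — closed.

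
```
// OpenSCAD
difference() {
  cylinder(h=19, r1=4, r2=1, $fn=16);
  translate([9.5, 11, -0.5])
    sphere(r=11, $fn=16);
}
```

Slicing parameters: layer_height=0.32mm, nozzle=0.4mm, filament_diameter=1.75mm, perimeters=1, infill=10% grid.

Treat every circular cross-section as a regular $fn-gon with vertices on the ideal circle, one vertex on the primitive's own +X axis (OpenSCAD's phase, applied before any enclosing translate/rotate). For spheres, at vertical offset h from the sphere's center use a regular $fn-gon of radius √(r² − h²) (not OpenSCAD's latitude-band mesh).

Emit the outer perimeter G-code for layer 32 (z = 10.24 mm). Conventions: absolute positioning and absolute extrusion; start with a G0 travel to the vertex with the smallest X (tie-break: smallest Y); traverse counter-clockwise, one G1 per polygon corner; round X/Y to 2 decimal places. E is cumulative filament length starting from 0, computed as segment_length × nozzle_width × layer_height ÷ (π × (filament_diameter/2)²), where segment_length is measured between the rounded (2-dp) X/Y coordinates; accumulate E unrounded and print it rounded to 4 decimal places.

G0 X-2.38 Y0.00 Z10.24
G1 X-2.20 Y-0.91 E0.0494
G1 X-1.69 Y-1.69 E0.0990
G1 X-0.91 Y-2.20 E0.1486
G1 X0.00 Y-2.38 E0.1979
G1 X0.91 Y-2.20 E0.2473
G1 X1.69 Y-1.69 E0.2969
G1 X2.20 Y-0.91 E0.3465
G1 X2.38 Y0.00 E0.3958
G1 X2.20 Y0.91 E0.4452
G1 X1.69 Y1.69 E0.4948
G1 X0.91 Y2.20 E0.5444
G1 X0.00 Y2.38 E0.5938
G1 X-0.91 Y2.20 E0.6431
G1 X-1.69 Y1.69 E0.6927
G1 X-2.20 Y0.91 E0.7423
G1 X-2.38 Y0.00 E0.7917

At z = 10.24 mm: the cone contributes a regular 16-gon of circumradius 2.383 (interpolated between r1=4 and r2=1 at t=0.539); the r=11 sphere at (9.5, 11) slices to a regular 16-gon of circumradius 2.377 (√(r²−h²) with h=10.74 from center); After the difference (first − rest): starting from the cone, the r=11 sphere at (9.5, 11) misses the remaining region (no effect) — 1 connected region. The outline is a single polygon with 16 vertices. Extrusion per mm of travel: 0.4 × 0.32 / (π × 0.875²) = 0.053216. Accumulating E over each segment gives final E = 0.7917.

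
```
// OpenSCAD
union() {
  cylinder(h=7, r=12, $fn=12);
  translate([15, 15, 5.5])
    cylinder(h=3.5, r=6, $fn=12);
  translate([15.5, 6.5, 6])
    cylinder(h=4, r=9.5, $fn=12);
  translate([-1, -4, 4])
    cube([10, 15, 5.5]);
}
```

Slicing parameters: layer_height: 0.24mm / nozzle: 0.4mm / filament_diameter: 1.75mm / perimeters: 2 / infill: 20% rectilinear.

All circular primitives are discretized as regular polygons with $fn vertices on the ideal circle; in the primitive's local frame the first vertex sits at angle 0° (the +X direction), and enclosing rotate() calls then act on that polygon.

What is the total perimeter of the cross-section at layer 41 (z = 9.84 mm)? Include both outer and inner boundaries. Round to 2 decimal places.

At z = 9.84 mm: the cylinder does not reach this height (z outside [0, 7]); the cylinder at (15, 15) is absent (z outside [5.5, 9]); the r=9.5 cylinder at (15.5, 6.5) gives a regular 12-gon of circumradius 9.5 (constant along its height) (perimeter = 2·12·9.500·sin(180°/12) = 59.01 mm); the cube at (-1, -4) is not intersected at this z (z outside [4, 9.5]); Merging all regions: only the r=9.5 cylinder at (15.5, 6.5) is present, so the union is just that shape — boundary = 59.01 mm. Overall, the cross-section is a single solid region. Total boundary length (outer) = 59.01 mm.

59.01 mm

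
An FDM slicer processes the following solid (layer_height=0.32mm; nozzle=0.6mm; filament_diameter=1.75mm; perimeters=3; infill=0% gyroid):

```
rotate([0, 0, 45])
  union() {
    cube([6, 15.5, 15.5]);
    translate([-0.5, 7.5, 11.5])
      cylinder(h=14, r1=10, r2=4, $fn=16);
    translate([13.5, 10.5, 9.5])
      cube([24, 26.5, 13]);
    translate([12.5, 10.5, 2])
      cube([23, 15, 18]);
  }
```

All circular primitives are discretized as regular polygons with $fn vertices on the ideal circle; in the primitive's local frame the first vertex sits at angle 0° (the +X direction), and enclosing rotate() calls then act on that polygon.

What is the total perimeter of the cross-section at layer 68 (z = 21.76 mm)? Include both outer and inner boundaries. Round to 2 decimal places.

At z = 21.76 mm: the cube does not reach this height (z outside [0, 15.5]); the cone at (-0.5, 7.5) contributes a regular 16-gon of circumradius 5.603 (interpolated between r1=10 and r2=4 at t=0.733) (perimeter = 2·16·5.603·sin(180°/16) = 34.98 mm); the 24×26.5 cube at (13.5, 10.5) contributes its full rectangle (perimeter 101.00 mm); the cube at (12.5, 10.5) does not reach this height (z outside [2, 20]); Merging all regions: the 2 present regions are separate (no shared area or edge), so areas and boundary lengths simply add and each stays a separate island — boundary = 135.98 mm; (whole slice rotated 45° about Z — lengths, areas and connectivity unchanged). Overall, the cross-section has 2 separate islands. Total boundary length (outer) = 135.98 mm.

135.98 mm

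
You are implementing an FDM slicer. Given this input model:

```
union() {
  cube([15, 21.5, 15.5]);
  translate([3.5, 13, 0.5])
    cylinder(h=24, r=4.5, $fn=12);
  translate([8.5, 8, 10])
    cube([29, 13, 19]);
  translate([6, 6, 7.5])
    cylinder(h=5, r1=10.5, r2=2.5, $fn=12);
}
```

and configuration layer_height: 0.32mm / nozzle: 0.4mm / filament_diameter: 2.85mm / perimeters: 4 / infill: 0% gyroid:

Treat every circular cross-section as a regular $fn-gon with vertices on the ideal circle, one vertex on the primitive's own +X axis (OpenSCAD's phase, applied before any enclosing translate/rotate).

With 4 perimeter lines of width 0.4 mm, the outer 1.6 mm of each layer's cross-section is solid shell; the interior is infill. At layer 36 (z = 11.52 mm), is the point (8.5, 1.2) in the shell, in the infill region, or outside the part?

At z = 11.52 mm: the 15×21.5 cube contributes its full rectangle; the r=4.5 cylinder at (3.5, 13) contributes a regular 12-gon of circumradius 4.5; the cube at (8.5, 8) (footprint 29×13) is included at this height; the cone at (6, 6): at t=0.804 of its height the radius interpolates to r₁+(r₂−r₁)t = 4.068, giving a regular 12-gon of that circumradius; Merging all regions: the regions partially overlap (shared area 191.59 mm²), so overlapping operands fuse into one piece — 1 connected region. Overall, the cross-section is a single solid region. The nearest boundary edge runs (15.00, 0.00)→(0.00, 0.00); distance from the point to it = 1.20 mm. The point is inside the cross-section, 1.20 mm from the nearest boundary — within the 1.6 mm shell band (4 × 0.4).

shell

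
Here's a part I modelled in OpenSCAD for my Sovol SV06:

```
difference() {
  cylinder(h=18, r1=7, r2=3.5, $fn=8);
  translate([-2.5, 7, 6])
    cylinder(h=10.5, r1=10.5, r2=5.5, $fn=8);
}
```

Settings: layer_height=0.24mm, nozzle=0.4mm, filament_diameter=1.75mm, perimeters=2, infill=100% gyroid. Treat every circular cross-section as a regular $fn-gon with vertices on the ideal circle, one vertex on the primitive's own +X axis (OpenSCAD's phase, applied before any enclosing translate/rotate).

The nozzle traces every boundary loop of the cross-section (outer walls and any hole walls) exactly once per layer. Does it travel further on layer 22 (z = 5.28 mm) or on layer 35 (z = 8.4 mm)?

layer 22 (z = 5.28 mm)

Layer 22 (z = 5.28): the cone contributes a regular 8-gon of circumradius 5.973 (interpolated between r1=7 and r2=3.5 at t=0.293) (perimeter = 2·8·5.973·sin(180°/8) = 36.57 mm); the cone at (-2.5, 7) is not intersected at this z (z outside [6, 16.5]); Subtracting the remaining from the first: none of the subtracted shapes is present at this height, so the cone is unchanged — boundary = 36.57 mm. So its perimeter = 36.57 mm. Layer 35 (z = 8.4): the cone contributes a regular 8-gon of circumradius 5.367 (interpolated between r1=7 and r2=3.5 at t=0.467) (perimeter = 2·8·5.367·sin(180°/8) = 32.86 mm); the cone at (-2.5, 7): at t=0.229 of its height the radius interpolates to r₁+(r₂−r₁)t = 9.357, giving a regular 8-gon of that circumradius (perimeter = 2·8·9.357·sin(180°/8) = 57.29 mm); Taking the first minus the rest: starting from the cone, the cone at (-2.5, 7) partially overlaps it — only the 50.81 mm² overlap (of its 247.65 mm²) is removed, clipping the outline — boundary = 27.80 mm. So its perimeter = 27.80 mm. Layer 22 is larger (36.57 vs 27.80 mm).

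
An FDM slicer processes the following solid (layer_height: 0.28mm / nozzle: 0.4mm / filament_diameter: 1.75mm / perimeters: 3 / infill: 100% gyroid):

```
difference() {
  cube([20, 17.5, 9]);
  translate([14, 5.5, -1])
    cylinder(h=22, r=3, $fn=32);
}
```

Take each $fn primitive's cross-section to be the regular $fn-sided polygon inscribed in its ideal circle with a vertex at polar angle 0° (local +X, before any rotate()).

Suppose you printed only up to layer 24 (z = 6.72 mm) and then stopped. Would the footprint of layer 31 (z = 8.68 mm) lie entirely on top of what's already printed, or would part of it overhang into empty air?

Compare the two slices. At z = 6.72: the cube is present — its section is the full 20×17.5 rectangle (area 350.00 mm²); the r=3 cylinder at (14, 5.5) contributes a regular 32-gon of circumradius 3 (area = (32/2)·3.000²·sin(360°/32) = 28.09 mm²); Subtracting the remaining from the first: starting from the 20×17.5 cube (350.00 mm²), the r=3 cylinder at (14, 5.5) lies wholly inside it (removes its full 28.09 mm² and its 18.82 mm outline becomes a hole wall) — area = 321.91 mm². At z = 8.68: the 20×17.5 cube contributes its full rectangle (area 350.00 mm²); the r=3 cylinder at (14, 5.5) gives a regular 32-gon of circumradius 3 (constant along its height) (area = (32/2)·3.000²·sin(360°/32) = 28.09 mm²); Subtracting the remaining from the first: starting from the 20×17.5 cube (350.00 mm²), the r=3 cylinder at (14, 5.5) lies wholly inside it (removes its full 28.09 mm² and its 18.82 mm outline becomes a hole wall) — area = 321.91 mm². Checking containment: the cross-section at z = 8.68 is a subset of the cross-section at z = 6.72.

entirely on top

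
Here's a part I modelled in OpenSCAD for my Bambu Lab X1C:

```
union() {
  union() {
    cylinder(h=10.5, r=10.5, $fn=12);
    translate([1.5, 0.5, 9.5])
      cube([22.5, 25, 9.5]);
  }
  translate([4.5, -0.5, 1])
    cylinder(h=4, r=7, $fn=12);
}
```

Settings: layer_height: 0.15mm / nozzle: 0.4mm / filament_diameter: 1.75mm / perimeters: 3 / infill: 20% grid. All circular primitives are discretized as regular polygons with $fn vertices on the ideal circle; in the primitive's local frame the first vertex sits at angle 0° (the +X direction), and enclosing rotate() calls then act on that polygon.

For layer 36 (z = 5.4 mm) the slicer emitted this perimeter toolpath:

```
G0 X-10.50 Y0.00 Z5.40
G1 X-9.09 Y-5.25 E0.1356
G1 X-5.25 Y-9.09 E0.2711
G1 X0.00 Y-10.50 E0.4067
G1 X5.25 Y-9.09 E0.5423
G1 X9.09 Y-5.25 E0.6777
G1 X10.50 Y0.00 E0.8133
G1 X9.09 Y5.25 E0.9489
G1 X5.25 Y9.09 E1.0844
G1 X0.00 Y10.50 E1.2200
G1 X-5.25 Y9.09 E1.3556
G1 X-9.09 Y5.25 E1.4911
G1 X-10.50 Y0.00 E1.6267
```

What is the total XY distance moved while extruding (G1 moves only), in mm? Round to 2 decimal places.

65.21 mm

Sum the Euclidean lengths of each G1 segment: total = 65.21 mm.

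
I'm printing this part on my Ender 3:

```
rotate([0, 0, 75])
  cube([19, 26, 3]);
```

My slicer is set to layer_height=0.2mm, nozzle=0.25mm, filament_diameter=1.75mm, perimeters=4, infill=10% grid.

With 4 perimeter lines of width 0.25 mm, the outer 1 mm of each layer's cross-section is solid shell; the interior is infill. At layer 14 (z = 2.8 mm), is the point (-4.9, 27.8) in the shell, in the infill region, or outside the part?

At z = 2.8 mm: the cube is present — its section is the full 19×26 rectangle; (whole slice rotated 75° about Z — lengths, areas and connectivity unchanged). Overall, the cross-section is a single solid region. Undo the 75° rotation: the query point maps to (25.585, 11.928) in the un-rotated model frame. The nearest boundary edge runs (19.00, 0.00)→(19.00, 26.00); distance from the point to it = 6.58 mm. The point is not inside any of the regions above, so it lies outside the cross-section (6.58 mm from the nearest boundary).

outside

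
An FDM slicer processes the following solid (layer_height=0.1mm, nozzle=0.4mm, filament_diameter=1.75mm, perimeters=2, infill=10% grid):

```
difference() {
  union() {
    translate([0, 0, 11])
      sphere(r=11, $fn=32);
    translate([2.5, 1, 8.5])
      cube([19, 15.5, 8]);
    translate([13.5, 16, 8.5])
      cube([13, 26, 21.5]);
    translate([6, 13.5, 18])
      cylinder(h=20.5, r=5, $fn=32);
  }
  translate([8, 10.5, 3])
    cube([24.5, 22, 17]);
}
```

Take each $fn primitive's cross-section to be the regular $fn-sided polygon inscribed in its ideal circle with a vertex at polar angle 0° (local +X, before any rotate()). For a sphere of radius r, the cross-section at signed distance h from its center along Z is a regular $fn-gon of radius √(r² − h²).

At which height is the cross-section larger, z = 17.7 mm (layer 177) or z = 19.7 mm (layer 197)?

Layer 177 (z = 17.7): the r=11 sphere contributes a regular 32-gon of circumradius √(11²−6.7²) = 8.724 (area = (32/2)·8.724²·sin(360°/32) = 237.57 mm²); the cube at (2.5, 1) is not intersected at this z (z outside [8.5, 16.5]); the 13×26 cube at (13.5, 16) contributes its full rectangle (area 338.00 mm²); the cylinder at (6, 13.5) is not intersected at this z (z outside [18, 38.5]); Combining (union): the 2 present regions are separate (no shared area or edge), so areas and boundary lengths simply add and each stays a separate island — area = 575.57 mm²; the 24.5×22 cube at (8, 10.5) contributes its full rectangle (area 539.00 mm²); Taking the first minus the rest: starting from the result so far (575.57 mm²), the 24.5×22 cube at (8, 10.5) partially overlaps it — only the 214.50 mm² overlap (of its 539.00 mm²) is removed, clipping the outline — area = 361.07 mm². So its area = 361.07 mm². Layer 197 (z = 19.7): the sphere: section is a regular 32-gon, circumradius = √(r²−h²) = √(11²−8.7²) = 6.731 (area = (32/2)·6.731²·sin(360°/32) = 141.43 mm²); the cube at (2.5, 1) does not reach this height (z outside [8.5, 16.5]); the cube at (13.5, 16) is present — its section is the full 13×26 rectangle (area 338.00 mm²); the r=5 cylinder at (6, 13.5) contributes a regular 32-gon of circumradius 5 (area = (32/2)·5.000²·sin(360°/32) = 78.04 mm²); Combining (union): the 3 present regions are separate (no shared area or edge), so areas and boundary lengths simply add and each stays a separate island — area = 557.47 mm²; the cube at (8, 10.5) (footprint 24.5×22) is included at this height (area 539.00 mm²); After the difference (first − rest): starting from the result so far (557.47 mm²), the 24.5×22 cube at (8, 10.5) partially overlaps it — only the 232.31 mm² overlap (of its 539.00 mm²) is removed, clipping the outline — area = 325.16 mm². So its area = 325.16 mm². Layer 177 is larger (361.07 vs 325.16 mm²).

layer 177 (z = 17.7 mm)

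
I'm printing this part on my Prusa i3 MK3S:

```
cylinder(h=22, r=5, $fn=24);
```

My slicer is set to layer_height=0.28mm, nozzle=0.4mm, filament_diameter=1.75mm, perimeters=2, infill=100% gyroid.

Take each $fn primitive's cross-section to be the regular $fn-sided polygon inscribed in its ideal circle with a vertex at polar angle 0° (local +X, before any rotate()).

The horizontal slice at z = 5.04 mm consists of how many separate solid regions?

At z = 5.04 mm: the r=5 cylinder gives a regular 24-gon of circumradius 5 (constant along its height). The result has 1 disconnected region.

1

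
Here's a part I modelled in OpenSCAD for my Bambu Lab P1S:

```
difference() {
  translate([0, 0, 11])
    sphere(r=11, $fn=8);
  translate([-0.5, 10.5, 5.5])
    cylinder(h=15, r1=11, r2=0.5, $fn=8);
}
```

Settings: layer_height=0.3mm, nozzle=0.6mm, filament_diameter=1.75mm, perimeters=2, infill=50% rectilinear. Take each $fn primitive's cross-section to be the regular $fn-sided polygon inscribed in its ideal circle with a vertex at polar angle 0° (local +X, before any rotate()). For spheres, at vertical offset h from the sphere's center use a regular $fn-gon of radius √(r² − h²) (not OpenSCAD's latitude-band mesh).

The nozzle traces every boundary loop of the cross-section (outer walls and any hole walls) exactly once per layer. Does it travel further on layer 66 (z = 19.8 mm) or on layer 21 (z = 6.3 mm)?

layer 21 (z = 6.3 mm)

Layer 66 (z = 19.8): the r=11 sphere slices to a regular 8-gon of circumradius 6.600 (√(r²−h²) with h=8.8 from center) (perimeter = 2·8·6.600·sin(180°/8) = 40.41 mm); the cone at (-0.5, 10.5) contributes a regular 8-gon of circumradius 0.990 (interpolated between r1=11 and r2=0.5 at t=0.953) (perimeter = 2·8·0.990·sin(180°/8) = 6.06 mm); Subtracting the remaining from the first: starting from the r=11 sphere, the cone at (-0.5, 10.5) misses the remaining region (no effect) — boundary = 40.41 mm. So its perimeter = 40.41 mm. Layer 21 (z = 6.3): the sphere: section is a regular 8-gon, circumradius = √(r²−h²) = √(11²−4.7²) = 9.945 (perimeter = 2·8·9.945·sin(180°/8) = 60.89 mm); the cone at (-0.5, 10.5) (r1=11→r2=0.5) has section circumradius 10.440 here — a regular 8-gon (perimeter = 2·8·10.440·sin(180°/8) = 63.92 mm); Taking the first minus the rest: starting from the r=11 sphere, the cone at (-0.5, 10.5) partially overlaps it — only the 102.21 mm² overlap (of its 308.28 mm²) is removed, clipping the outline — boundary = 59.82 mm. So its perimeter = 59.82 mm. Layer 21 is larger (59.82 vs 40.41 mm).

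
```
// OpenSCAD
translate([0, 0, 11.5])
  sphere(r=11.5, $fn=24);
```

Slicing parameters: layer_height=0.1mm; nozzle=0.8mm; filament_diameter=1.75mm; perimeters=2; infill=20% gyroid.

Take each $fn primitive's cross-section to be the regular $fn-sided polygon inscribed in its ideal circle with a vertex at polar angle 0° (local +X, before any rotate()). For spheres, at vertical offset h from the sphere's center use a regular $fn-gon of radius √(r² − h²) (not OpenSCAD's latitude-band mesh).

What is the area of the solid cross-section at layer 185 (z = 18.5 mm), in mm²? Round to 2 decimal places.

258.56 mm²

At z = 18.5 mm: the sphere: section is a regular 24-gon, circumradius = √(r²−h²) = √(11.5²−7²) = 9.124 (area = (24/2)·9.124²·sin(360°/24) = 258.56 mm²). Overall, the cross-section is a single solid region. Net area = 258.56 mm².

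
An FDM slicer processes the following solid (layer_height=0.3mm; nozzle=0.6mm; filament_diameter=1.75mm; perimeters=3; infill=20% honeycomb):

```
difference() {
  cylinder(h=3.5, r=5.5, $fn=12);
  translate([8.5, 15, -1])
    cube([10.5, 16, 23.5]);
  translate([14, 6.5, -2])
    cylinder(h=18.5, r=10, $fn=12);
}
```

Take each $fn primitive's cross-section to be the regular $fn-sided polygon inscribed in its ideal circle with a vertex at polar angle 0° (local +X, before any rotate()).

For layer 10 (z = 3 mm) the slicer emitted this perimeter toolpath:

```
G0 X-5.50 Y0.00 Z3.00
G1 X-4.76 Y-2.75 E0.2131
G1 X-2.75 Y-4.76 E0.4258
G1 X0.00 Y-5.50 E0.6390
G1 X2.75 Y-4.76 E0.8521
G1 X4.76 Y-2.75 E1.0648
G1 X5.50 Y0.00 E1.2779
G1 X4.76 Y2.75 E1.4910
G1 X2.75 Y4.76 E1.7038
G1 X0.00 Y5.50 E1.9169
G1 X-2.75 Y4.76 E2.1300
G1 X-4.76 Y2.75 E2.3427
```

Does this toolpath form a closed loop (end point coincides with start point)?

Start point (G0): (-5.50, 0.00). End point (last G1): the path does not return to the start — open.

no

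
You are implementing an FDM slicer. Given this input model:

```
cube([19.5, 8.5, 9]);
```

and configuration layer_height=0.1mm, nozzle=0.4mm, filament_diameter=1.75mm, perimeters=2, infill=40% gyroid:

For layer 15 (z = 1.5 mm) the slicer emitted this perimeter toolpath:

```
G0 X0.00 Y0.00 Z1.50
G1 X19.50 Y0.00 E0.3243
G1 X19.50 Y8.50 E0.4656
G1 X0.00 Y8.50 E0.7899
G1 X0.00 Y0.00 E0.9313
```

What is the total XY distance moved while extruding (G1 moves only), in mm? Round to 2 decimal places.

56.00 mm

Sum the Euclidean lengths of each G1 segment: total = 56.00 mm.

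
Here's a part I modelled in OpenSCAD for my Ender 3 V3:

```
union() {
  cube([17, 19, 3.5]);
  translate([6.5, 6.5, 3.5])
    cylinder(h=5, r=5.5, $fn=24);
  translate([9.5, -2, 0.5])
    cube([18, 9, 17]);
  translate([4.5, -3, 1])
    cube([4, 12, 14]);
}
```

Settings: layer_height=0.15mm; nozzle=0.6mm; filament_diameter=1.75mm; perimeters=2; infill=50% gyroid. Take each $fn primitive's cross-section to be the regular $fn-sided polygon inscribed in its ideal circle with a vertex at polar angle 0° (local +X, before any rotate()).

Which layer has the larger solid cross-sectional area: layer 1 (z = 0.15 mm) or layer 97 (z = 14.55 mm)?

Layer 1 (z = 0.15): the cube (footprint 17×19) is included at this height (area 323.00 mm²); the cylinder at (6.5, 6.5) is not intersected at this z (z outside [3.5, 8.5]); the cube at (9.5, -2) is not intersected at this z (z outside [0.5, 17.5]); the cube at (4.5, -3) is not intersected at this z (z outside [1, 15]); Taking the union: only the 17×19 cube is present, so the union is just that shape — area = 323.00 mm². So its area = 323.00 mm². Layer 97 (z = 14.55): the cube is not intersected at this z (z outside [0, 3.5]); the cylinder at (6.5, 6.5) is absent (z outside [3.5, 8.5]); the cube at (9.5, -2) is present — its section is the full 18×9 rectangle (area 162.00 mm²); the cube at (4.5, -3) (footprint 4×12) is included at this height (area 48.00 mm²); Taking the union: the 2 present regions are separate (no shared area or edge), so areas and boundary lengths simply add and each stays a separate island — area = 210.00 mm². So its area = 210.00 mm². Layer 1 is larger (323.00 vs 210.00 mm²).

layer 1 (z = 0.15 mm)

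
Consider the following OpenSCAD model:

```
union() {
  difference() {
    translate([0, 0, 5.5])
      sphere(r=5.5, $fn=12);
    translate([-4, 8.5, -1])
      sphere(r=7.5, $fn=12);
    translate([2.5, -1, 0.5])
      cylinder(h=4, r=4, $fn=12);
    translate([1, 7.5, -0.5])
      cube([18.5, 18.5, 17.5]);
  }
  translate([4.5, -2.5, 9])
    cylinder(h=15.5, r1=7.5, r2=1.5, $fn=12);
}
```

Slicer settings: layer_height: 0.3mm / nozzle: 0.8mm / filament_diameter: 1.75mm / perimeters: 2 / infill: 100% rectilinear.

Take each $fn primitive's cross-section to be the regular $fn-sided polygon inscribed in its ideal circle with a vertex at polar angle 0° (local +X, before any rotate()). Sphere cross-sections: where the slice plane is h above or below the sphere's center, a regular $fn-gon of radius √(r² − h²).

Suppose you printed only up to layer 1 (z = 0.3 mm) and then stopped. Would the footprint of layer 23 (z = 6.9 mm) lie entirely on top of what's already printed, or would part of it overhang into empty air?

part overhangs

Compare the two slices. At z = 0.3: the sphere: section is a regular 12-gon, circumradius = √(r²−h²) = √(5.5²−5.2²) = 1.792 (area = (12/2)·1.792²·sin(360°/12) = 9.63 mm²); the r=7.5 sphere at (-4, 8.5) slices to a regular 12-gon of circumradius 7.386 (√(r²−h²) with h=1.3 from center) (area = (12/2)·7.386²·sin(360°/12) = 163.68 mm²); the cylinder at (2.5, -1) does not reach this height (z outside [0.5, 4.5]); the cube at (1, 7.5) is present — its section is the full 18.5×18.5 rectangle (area 342.25 mm²); Subtracting the remaining from the first: starting from the r=5.5 sphere (9.63 mm²), the r=7.5 sphere at (-4, 8.5) misses the remaining region (no effect); the 18.5×18.5 cube at (1, 7.5) misses the remaining region (no effect) — area = 9.63 mm²; the cone at (4.5, -2.5) is not intersected at this z (z outside [9, 24.5]); Taking the union: only the result so far is present, so the union is just that shape — area = 9.63 mm². At z = 6.9: the r=5.5 sphere contributes a regular 12-gon of circumradius √(5.5²−1.4²) = 5.319 (area = (12/2)·5.319²·sin(360°/12) = 84.87 mm²); the sphere at (-4, 8.5) is absent (|z−center|=7.900 > r=7.5); the cylinder at (2.5, -1) is not intersected at this z (z outside [0.5, 4.5]); the cube at (1, 7.5) is present — its section is the full 18.5×18.5 rectangle (area 342.25 mm²); After the difference (first − rest): starting from the r=5.5 sphere (84.87 mm²), the 18.5×18.5 cube at (1, 7.5) misses the remaining region (no effect) — area = 84.87 mm²; the cone at (4.5, -2.5) does not reach this height (z outside [9, 24.5]); Taking the union: only the result so far is present, so the union is just that shape — area = 84.87 mm². Checking containment: at z = 6.9 the cross-section extends beyond the z = 0.3 cross-section by about 75.24 mm².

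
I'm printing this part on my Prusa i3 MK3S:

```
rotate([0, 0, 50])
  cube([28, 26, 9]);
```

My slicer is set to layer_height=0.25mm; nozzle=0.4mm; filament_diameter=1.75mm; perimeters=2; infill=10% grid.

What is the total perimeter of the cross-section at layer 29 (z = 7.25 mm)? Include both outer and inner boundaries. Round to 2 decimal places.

At z = 7.25 mm: the cube (footprint 28×26) is included at this height (perimeter 108.00 mm); (whole slice rotated 50° about Z — lengths, areas and connectivity unchanged). Overall, the cross-section is a single solid region. Total boundary length (outer) = 108.00 mm.

108.00 mm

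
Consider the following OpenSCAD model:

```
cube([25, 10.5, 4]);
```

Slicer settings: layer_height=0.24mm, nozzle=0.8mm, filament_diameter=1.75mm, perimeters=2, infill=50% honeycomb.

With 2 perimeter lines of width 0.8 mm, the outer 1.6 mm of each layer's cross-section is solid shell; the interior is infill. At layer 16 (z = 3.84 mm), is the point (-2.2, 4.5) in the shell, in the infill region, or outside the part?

outside

At z = 3.84 mm: the 25×10.5 cube contributes its full rectangle. Overall, the cross-section is a single solid region. The nearest boundary edge runs (0.00, 10.50)→(0.00, 0.00); distance from the point to it = 2.20 mm. The point is not inside any of the regions above, so it lies outside the cross-section (2.20 mm from the nearest boundary).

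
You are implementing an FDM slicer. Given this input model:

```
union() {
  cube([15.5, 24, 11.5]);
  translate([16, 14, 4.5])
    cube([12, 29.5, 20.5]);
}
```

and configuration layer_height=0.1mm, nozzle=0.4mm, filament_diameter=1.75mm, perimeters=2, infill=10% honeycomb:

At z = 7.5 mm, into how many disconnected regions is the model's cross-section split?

2

At z = 7.5 mm: the cube is present — its section is the full 15.5×24 rectangle; the 12×29.5 cube at (16, 14) contributes its full rectangle; Combining (union): the 2 present regions are separate (no shared area or edge), so areas and boundary lengths simply add and each stays a separate island — 2 connected regions. The result has 2 disconnected regions.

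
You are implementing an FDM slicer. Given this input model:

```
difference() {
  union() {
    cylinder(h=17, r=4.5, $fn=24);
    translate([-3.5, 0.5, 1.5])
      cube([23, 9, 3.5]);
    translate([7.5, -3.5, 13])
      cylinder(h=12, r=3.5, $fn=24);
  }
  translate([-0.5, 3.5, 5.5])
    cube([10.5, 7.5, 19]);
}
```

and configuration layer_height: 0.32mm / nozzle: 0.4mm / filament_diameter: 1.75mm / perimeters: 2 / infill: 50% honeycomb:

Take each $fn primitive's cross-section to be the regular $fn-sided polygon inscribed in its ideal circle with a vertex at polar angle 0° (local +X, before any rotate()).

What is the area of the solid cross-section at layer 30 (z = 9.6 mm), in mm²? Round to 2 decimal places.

60.56 mm²

At z = 9.6 mm: the r=4.5 cylinder gives a regular 24-gon of circumradius 4.5 (constant along its height) (area = (24/2)·4.500²·sin(360°/24) = 62.89 mm²); the cube at (-3.5, 0.5) does not reach this height (z outside [1.5, 5]); the cylinder at (7.5, -3.5) does not reach this height (z outside [13, 25]); Merging all regions: only the r=4.5 cylinder is present, so the union is just that shape — area = 62.89 mm²; the cube at (-0.5, 3.5) is present — its section is the full 10.5×7.5 rectangle (area 78.75 mm²); Subtracting the remaining from the first: starting from the result so far (62.89 mm²), the 10.5×7.5 cube at (-0.5, 3.5) partially overlaps it — only the 2.34 mm² overlap (of its 78.75 mm²) is removed, clipping the outline — area = 60.56 mm². Overall, the cross-section is a single solid region. Net area = 60.56 mm².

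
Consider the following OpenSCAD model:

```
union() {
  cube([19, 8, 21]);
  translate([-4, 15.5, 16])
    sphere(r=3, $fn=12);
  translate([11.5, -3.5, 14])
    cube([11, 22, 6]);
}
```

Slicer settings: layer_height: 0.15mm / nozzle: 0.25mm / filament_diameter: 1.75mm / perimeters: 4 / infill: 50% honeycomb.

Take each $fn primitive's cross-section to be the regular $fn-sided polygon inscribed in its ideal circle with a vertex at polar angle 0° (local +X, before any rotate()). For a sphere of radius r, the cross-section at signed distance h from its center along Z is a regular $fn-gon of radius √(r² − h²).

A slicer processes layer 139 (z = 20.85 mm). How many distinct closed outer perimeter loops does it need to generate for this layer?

1

At z = 20.85 mm: the cube (footprint 19×8) is included at this height; the sphere at (-4, 15.5) is not intersected at this z (|z−center|=4.850 > r=3); the cube at (11.5, -3.5) is absent (z outside [14, 20]); Taking the union: only the 19×8 cube is present, so the union is just that shape — 1 connected region. The result has 1 disconnected region.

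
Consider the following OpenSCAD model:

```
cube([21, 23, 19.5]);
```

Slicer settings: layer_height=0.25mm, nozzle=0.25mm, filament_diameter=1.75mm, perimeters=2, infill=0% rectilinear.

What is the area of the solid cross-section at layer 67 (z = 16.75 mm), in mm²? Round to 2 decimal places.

483.00 mm²

At z = 16.75 mm: the cube is present — its section is the full 21×23 rectangle (area 483.00 mm²). Overall, the cross-section is a single solid region. Net area = 483.00 mm².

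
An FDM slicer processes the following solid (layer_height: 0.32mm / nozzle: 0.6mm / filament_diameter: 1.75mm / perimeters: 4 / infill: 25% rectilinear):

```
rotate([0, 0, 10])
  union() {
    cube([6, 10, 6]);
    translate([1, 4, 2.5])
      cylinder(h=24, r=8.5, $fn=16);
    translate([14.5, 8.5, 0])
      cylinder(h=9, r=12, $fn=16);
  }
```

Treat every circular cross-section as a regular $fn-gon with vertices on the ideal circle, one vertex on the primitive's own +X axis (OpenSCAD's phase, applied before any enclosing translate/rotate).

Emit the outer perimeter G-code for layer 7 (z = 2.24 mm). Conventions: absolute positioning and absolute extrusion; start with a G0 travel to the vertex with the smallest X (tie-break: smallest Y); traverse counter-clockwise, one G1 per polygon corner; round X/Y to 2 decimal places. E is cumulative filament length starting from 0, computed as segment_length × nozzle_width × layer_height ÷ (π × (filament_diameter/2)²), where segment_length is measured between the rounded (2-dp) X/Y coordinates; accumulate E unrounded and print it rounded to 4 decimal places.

G0 X-1.74 Y9.85 Z2.24
G1 X0.00 Y0.00 E0.7984
G1 X5.91 Y1.04 E1.2775
G1 X5.90 Y1.08 E1.2807
G1 X5.92 Y1.06 E1.2830
G1 X10.21 Y-0.83 E1.6572
G1 X14.89 Y-0.93 E2.0309
G1 X19.25 Y0.77 E2.4044
G1 X22.63 Y4.01 E2.7782
G1 X24.52 Y8.29 E3.1516
G1 X24.62 Y12.97 E3.5253
G1 X22.92 Y17.34 E3.8996
G1 X19.69 Y20.72 E4.2728
G1 X15.40 Y22.60 E4.6467
G1 X10.72 Y22.71 E5.0204
G1 X6.36 Y21.01 E5.3939
G1 X2.97 Y17.77 E5.7682
G1 X1.09 Y13.49 E6.1414
G1 X1.02 Y10.33 E6.3937
G1 X-1.74 Y9.85 E6.6173

At z = 2.24 mm: the cube (footprint 6×10) is included at this height; the cylinder at (1, 4) is not intersected at this z (z outside [2.5, 26.5]); the r=12 cylinder at (14.5, 8.5) contributes a regular 16-gon of circumradius 12; Merging all regions: the regions partially overlap (shared area 24.01 mm²), so overlapping operands fuse into one piece — 1 connected region; (whole slice rotated 10° about Z — lengths, areas and connectivity unchanged). The outline is a single polygon with 19 vertices. Extrusion per mm of travel: 0.6 × 0.32 / (π × 0.875²) = 0.079824. Accumulating E over each segment gives final E = 6.6173.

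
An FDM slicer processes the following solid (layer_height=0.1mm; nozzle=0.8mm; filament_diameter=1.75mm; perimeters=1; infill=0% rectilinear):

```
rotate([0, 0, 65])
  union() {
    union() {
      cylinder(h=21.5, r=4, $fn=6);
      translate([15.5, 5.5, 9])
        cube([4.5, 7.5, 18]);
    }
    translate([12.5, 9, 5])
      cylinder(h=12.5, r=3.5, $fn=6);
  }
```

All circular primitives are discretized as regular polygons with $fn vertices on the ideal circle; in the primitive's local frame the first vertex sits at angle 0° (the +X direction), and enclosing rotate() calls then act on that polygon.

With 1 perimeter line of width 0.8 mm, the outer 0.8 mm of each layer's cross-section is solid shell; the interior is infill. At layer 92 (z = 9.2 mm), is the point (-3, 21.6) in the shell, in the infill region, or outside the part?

At z = 9.2 mm: the r=4 cylinder gives a regular 6-gon of circumradius 4 (constant along its height); the 4.5×7.5 cube at (15.5, 5.5) contributes its full rectangle; Taking the union: the 2 present regions are separate (no shared area or edge), so areas and boundary lengths simply add and each stays a separate island — 2 connected regions; the r=3.5 cylinder at (12.5, 9) contributes a regular 6-gon of circumradius 3.5; Taking the union: the regions partially overlap (shared area 0.43 mm²), so overlapping operands fuse into one piece — 2 connected regions; (rotated 65° about Z; rotation is an isometry so areas/perimeters/island counts are preserved). Overall, the cross-section has 2 separate islands. Undo the 65° rotation: the query point maps to (18.308, 11.847) in the un-rotated model frame. The nearest boundary edge runs (15.50, 13.00)→(20.00, 13.00); distance from the point to it = 1.15 mm. (Shell/infill is judged within the island containing the point — the largest one.) The point is inside the cross-section and 1.15 mm from the nearest boundary — more than the 0.8 mm shell width (1 × 0.8), so it's in the infill interior.

infill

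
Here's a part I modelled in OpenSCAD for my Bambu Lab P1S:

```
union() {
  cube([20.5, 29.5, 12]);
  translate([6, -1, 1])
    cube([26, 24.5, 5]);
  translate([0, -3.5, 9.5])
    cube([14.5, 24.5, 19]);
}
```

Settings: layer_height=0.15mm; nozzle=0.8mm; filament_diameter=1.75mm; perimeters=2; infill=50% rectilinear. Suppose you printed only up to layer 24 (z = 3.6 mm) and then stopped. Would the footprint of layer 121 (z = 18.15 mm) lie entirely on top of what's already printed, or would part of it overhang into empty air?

part overhangs

Compare the two slices. At z = 3.6: the cube is present — its section is the full 20.5×29.5 rectangle (area 604.75 mm²); the cube at (6, -1) (footprint 26×24.5) is included at this height (area 637.00 mm²); the cube at (0, -3.5) is not intersected at this z (z outside [9.5, 28.5]); Taking the union: the regions partially overlap — summed areas 1241.75 mm² minus the doubly-counted overlap 340.75 mm² gives 901.00 mm² — area = 901.00 mm². At z = 18.15: the cube does not reach this height (z outside [0, 12]); the cube at (6, -1) is absent (z outside [1, 6]); the cube at (0, -3.5) (footprint 14.5×24.5) is included at this height (area 355.25 mm²); Combining (union): only the 14.5×24.5 cube at (0, -3.5) is present, so the union is just that shape — area = 355.25 mm². Checking containment: at z = 18.15 the cross-section extends beyond the z = 3.6 cross-section by about 42.25 mm².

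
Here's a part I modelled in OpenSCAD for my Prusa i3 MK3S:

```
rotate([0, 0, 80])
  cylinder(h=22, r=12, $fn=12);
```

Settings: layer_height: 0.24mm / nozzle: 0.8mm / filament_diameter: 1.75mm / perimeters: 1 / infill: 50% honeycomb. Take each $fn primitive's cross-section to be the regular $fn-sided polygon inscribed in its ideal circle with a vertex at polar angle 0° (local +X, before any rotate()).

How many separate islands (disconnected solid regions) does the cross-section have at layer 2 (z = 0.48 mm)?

1

At z = 0.48 mm: the r=12 cylinder contributes a regular 12-gon of circumradius 12; (rotated 80° about Z; rotation is an isometry so areas/perimeters/island counts are preserved). Overall, the cross-section is a single solid region. Island count = 1.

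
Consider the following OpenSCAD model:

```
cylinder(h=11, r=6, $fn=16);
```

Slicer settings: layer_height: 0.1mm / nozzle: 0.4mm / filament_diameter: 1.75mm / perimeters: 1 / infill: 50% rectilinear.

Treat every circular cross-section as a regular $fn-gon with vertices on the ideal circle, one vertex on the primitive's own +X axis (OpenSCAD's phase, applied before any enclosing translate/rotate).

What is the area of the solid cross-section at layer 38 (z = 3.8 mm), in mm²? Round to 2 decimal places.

At z = 3.8 mm: the r=6 cylinder contributes a regular 16-gon of circumradius 6 (area = (16/2)·6.000²·sin(360°/16) = 110.21 mm²). Overall, the cross-section is a single solid region. Net area = 110.21 mm².

110.21 mm²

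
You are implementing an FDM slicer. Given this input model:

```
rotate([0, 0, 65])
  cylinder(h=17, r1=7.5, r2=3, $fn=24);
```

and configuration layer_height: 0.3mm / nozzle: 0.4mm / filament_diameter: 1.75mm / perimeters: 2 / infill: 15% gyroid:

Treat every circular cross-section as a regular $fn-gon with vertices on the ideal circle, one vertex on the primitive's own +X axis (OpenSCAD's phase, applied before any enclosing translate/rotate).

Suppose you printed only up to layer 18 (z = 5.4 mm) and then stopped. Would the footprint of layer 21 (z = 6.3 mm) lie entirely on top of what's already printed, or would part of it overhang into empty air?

Compare the two slices. At z = 5.4: the cone: at t=0.318 of its height the radius interpolates to r₁+(r₂−r₁)t = 6.071, giving a regular 24-gon of that circumradius (area = (24/2)·6.071²·sin(360°/24) = 114.46 mm²); (whole slice rotated 65° about Z — lengths, areas and connectivity unchanged). At z = 6.3: the cone: at t=0.371 of its height the radius interpolates to r₁+(r₂−r₁)t = 5.832, giving a regular 24-gon of that circumradius (area = (24/2)·5.832²·sin(360°/24) = 105.65 mm²); (rotated 65° about Z; rotation is an isometry so areas/perimeters/island counts are preserved). Checking containment: the cross-section at z = 6.3 is a subset of the cross-section at z = 5.4.

entirely on top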